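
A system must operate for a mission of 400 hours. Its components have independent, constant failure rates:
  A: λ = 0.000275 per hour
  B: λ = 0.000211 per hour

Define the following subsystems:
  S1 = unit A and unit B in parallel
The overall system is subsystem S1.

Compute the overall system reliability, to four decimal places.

0.9916

R(A) = exp(−0.000275 × 400) = 0.895834
R(B) = exp(−0.000211 × 400) = 0.919064
Parallel (A and B): 1 − (1 − 0.895834)(1 − 0.919064) = 0.9916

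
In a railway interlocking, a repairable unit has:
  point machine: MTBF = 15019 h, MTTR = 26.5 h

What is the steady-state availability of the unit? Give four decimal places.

A(point machine) = MTBF/(MTBF+MTTR) = 15019/(15019+26.5) = 0.9982

0.9982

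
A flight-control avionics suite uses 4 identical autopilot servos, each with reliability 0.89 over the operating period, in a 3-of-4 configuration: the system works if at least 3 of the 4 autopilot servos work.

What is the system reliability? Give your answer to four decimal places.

0.9376

R = Σ_{i=3}^{4} C(4,i) p^i (1−p)^{4−i} with p = 0.89
C(4,3)·0.89^3·0.11^1 = 0.310186
C(4,4)·0.89^4·0.11^0 = 0.627422
Sum = 0.9376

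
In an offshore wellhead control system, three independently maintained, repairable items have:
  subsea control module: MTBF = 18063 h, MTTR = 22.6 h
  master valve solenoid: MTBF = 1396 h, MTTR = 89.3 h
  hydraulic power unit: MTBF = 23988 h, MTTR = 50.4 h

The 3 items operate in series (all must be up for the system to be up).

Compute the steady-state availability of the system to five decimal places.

A(subsea control module) = MTBF/(MTBF+MTTR) = 18063/(18063+22.6) = 0.998750
A(master valve solenoid) = MTBF/(MTBF+MTTR) = 1396/(1396+89.3) = 0.939877
A(hydraulic power unit) = MTBF/(MTBF+MTTR) = 23988/(23988+50.4) = 0.997903
Series availability: 0.998750 × 0.939877 × 0.997903 = 0.93673

0.93673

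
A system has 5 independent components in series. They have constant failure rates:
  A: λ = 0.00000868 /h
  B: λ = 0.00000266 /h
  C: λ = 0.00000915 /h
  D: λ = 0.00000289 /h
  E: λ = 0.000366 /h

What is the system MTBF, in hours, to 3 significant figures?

Series of exponential components: λ_sys = Σ λ_i
λ_sys = 0.00000868 + 0.00000266 + 0.00000915 + 0.00000289 + 0.000366 = 3.8938e-04 /h
MTBF = 1 / λ_sys = 2570 h

2570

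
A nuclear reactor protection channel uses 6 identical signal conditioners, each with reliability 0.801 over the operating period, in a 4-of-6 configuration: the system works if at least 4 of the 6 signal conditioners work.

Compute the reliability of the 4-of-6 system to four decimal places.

R = Σ_{i=4}^{6} C(6,i) p^i (1−p)^{6−i} with p = 0.801
C(6,4)·0.801^4·0.199^2 = 0.244527
C(6,5)·0.801^5·0.199^1 = 0.393701
C(6,6)·0.801^6·0.199^0 = 0.264116
Sum = 0.9023

0.9023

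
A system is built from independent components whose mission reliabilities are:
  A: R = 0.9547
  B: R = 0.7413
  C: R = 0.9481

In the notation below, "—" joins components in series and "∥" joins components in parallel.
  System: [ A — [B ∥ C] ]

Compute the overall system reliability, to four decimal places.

0.9419

Parallel (B and C): 1 − (1 − 0.741300)(1 − 0.948100) = 0.986573
Series (A and [0.986573]): 0.954700 × 0.986573 = 0.9419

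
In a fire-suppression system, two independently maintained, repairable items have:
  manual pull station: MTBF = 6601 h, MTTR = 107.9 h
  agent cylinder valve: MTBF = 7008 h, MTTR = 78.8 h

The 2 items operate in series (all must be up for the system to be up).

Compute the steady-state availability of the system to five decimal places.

A(manual pull station) = MTBF/(MTBF+MTTR) = 6601/(6601+107.9) = 0.983917
A(agent cylinder valve) = MTBF/(MTBF+MTTR) = 7008/(7008+78.8) = 0.988881
Series availability: 0.983917 × 0.988881 = 0.97298

0.97298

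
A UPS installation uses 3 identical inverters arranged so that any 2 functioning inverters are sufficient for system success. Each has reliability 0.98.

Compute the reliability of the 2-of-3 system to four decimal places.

R = Σ_{i=2}^{3} C(3,i) p^i (1−p)^{3−i} with p = 0.98
C(3,2)·0.98^2·0.02^1 = 0.057624
C(3,3)·0.98^3·0.02^0 = 0.941192
Sum = 0.9988

0.9988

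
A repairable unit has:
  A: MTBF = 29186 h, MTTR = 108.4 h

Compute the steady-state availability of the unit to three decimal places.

0.996

A(A) = MTBF/(MTBF+MTTR) = 29186/(29186+108.4) = 0.996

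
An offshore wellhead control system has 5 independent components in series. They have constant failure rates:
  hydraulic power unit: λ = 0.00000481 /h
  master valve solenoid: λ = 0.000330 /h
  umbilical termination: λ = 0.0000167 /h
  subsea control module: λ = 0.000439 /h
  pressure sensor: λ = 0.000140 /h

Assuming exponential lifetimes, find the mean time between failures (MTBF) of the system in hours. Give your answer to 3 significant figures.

1070

Series of exponential components: λ_sys = Σ λ_i
λ_sys = 0.00000481 + 0.000330 + 0.0000167 + 0.000439 + 0.000140 = 9.3051e-04 /h
MTBF = 1 / λ_sys = 1070 h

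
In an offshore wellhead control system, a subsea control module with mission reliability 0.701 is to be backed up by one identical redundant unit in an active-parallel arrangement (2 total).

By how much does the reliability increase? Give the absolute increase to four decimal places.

R_before = 0.701
R_after = 1 − (1 − 0.701)^2 = 0.9106
ΔR = 0.9106 − 0.701 = 0.2096

0.2096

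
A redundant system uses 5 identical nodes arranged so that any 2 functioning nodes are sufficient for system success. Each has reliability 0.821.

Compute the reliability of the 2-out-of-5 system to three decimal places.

0.996

R = Σ_{i=2}^{5} C(5,i) p^i (1−p)^{5−i} with p = 0.821
C(5,2)·0.821^2·0.179^3 = 0.03866
C(5,3)·0.821^3·0.179^2 = 0.17731
C(5,4)·0.821^4·0.179^1 = 0.40663
C(5,5)·0.821^5·0.179^0 = 0.37301
Sum = 0.996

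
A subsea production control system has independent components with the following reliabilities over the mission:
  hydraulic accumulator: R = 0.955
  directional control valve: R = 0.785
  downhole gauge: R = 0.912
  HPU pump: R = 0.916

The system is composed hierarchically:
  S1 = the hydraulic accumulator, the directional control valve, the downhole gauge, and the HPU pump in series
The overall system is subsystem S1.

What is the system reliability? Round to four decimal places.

0.6263

Series (hydraulic accumulator, directional control valve, downhole gauge, and HPU pump): 0.955000 × 0.785000 × 0.912000 × 0.916000 = 0.6263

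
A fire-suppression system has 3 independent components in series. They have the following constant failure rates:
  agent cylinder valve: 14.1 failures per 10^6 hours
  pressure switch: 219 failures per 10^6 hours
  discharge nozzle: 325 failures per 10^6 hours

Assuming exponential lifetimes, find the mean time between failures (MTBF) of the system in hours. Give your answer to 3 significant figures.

Series of exponential components: λ_sys = Σ λ_i
λ_sys = 0.0000141 + 0.000219 + 0.000325 = 5.5810e-04 /h
MTBF = 1 / λ_sys = 1790 h

1790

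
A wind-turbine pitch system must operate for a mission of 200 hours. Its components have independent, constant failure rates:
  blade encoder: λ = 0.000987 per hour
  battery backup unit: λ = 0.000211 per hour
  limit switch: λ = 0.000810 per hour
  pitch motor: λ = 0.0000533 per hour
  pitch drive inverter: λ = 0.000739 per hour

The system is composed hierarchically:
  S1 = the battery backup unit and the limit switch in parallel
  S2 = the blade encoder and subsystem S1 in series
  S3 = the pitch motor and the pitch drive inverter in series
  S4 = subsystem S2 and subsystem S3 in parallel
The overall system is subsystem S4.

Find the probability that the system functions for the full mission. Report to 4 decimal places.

0.9730

R(blade encoder) = exp(−0.000987 × 200) = 0.820862
R(battery backup unit) = exp(−0.000211 × 200) = 0.958678
R(limit switch) = exp(−0.000810 × 200) = 0.850441
R(pitch motor) = exp(−0.0000533 × 200) = 0.989397
R(pitch drive inverter) = exp(−0.000739 × 200) = 0.862604
Parallel (battery backup unit and limit switch): 1 − (1 − 0.958678)(1 − 0.850441) = 0.993820
Series (blade encoder and [0.993820]): 0.820862 × 0.993820 = 0.815789
Series (pitch motor and pitch drive inverter): 0.989397 × 0.862604 = 0.853458
Parallel ([0.815789] and [0.853458]): 1 − (1 − 0.815789)(1 − 0.853458) = 0.9730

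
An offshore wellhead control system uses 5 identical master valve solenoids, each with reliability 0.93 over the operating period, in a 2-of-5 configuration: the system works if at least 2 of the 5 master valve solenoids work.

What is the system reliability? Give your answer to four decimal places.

0.9999

R = Σ_{i=2}^{5} C(5,i) p^i (1−p)^{5−i} with p = 0.93
C(5,2)·0.93^2·0.07^3 = 0.002967
C(5,3)·0.93^3·0.07^2 = 0.039413
C(5,4)·0.93^4·0.07^1 = 0.261818
C(5,5)·0.93^5·0.07^0 = 0.695688
Sum = 0.9999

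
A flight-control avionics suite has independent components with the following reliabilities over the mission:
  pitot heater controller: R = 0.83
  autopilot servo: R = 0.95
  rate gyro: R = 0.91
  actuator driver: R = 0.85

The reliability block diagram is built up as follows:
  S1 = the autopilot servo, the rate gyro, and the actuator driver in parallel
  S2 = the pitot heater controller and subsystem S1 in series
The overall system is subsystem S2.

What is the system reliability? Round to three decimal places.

Parallel (autopilot servo, rate gyro, and actuator driver): 1 − (1 − 0.95000)(1 − 0.91000)(1 − 0.85000) = 0.99933
Series (pitot heater controller and [0.99933]): 0.83000 × 0.99933 = 0.829

0.829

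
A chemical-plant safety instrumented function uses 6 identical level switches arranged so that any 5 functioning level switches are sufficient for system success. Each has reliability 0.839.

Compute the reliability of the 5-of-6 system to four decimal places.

R = Σ_{i=5}^{6} C(6,i) p^i (1−p)^{6−i} with p = 0.839
C(6,5)·0.839^5·0.161^1 = 0.401594
C(6,6)·0.839^6·0.161^0 = 0.348796
Sum = 0.7504

0.7504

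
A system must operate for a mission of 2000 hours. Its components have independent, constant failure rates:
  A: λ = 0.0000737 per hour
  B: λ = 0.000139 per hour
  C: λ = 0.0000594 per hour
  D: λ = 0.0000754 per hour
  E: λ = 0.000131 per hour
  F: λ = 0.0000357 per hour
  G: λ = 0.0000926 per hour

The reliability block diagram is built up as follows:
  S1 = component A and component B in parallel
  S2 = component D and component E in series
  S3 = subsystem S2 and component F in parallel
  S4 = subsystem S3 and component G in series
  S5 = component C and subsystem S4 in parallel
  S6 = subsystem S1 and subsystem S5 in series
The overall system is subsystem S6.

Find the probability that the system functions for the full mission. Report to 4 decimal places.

0.9463

R(A) = exp(−0.0000737 × 2000) = 0.862949
R(B) = exp(−0.000139 × 2000) = 0.757297
R(C) = exp(−0.0000594 × 2000) = 0.887985
R(D) = exp(−0.0000754 × 2000) = 0.860020
R(E) = exp(−0.000131 × 2000) = 0.769511
R(F) = exp(−0.0000357 × 2000) = 0.931089
R(G) = exp(−0.0000926 × 2000) = 0.830938
Parallel (A and B): 1 − (1 − 0.862949)(1 − 0.757297) = 0.966737
Series (D and E): 0.860020 × 0.769511 = 0.661795
Parallel ([0.661795] and F): 1 − (1 − 0.661795)(1 − 0.931089) = 0.976694
Series ([0.976694] and G): 0.976694 × 0.830938 = 0.811572
Parallel (C and [0.811572]): 1 − (1 − 0.887985)(1 − 0.811572) = 0.978893
Series ([0.966737] and [0.978893]): 0.966737 × 0.978893 = 0.9463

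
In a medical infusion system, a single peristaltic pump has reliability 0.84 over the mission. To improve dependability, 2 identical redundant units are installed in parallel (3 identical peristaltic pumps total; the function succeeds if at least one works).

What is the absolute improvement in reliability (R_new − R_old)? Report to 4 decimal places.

R_before = 0.84
R_after = 1 − (1 − 0.84)^3 = 0.9959
ΔR = 0.9959 − 0.84 = 0.1559

0.1559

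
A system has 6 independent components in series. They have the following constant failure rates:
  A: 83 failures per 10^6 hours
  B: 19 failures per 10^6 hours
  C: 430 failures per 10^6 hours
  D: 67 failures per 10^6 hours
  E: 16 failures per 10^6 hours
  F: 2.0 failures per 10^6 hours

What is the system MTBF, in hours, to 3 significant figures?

1620

Series of exponential components: λ_sys = Σ λ_i
λ_sys = 0.000083 + 0.000019 + 0.00043 + 0.000067 + 0.000016 + 0.0000020 = 6.1700e-04 /h
MTBF = 1 / λ_sys = 1620 h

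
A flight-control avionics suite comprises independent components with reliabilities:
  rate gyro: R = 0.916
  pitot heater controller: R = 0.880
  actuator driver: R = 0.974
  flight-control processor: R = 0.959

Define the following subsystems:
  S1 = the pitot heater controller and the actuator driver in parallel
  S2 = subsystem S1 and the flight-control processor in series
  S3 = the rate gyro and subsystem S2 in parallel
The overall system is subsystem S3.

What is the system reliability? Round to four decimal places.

Parallel (pitot heater controller and actuator driver): 1 − (1 − 0.880000)(1 − 0.974000) = 0.996880
Series ([0.996880] and flight-control processor): 0.996880 × 0.959000 = 0.956008
Parallel (rate gyro and [0.956008]): 1 − (1 − 0.916000)(1 − 0.956008) = 0.9963

0.9963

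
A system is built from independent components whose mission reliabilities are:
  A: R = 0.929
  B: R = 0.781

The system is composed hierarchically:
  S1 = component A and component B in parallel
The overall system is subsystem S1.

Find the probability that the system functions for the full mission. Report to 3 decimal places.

0.984

Parallel (A and B): 1 − (1 − 0.92900)(1 − 0.78100) = 0.984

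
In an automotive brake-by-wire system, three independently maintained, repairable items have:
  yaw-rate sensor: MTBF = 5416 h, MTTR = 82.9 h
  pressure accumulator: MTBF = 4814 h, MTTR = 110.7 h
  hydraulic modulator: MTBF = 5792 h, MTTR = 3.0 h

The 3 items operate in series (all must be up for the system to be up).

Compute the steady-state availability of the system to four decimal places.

0.9623

A(yaw-rate sensor) = MTBF/(MTBF+MTTR) = 5416/(5416+82.9) = 0.984924
A(pressure accumulator) = MTBF/(MTBF+MTTR) = 4814/(4814+110.7) = 0.977521
A(hydraulic modulator) = MTBF/(MTBF+MTTR) = 5792/(5792+3.0) = 0.999482
Series availability: 0.984924 × 0.977521 × 0.999482 = 0.9623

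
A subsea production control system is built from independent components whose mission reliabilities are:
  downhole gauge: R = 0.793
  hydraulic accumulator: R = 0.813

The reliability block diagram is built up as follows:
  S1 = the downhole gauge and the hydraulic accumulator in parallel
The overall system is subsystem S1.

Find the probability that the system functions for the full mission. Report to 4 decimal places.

Parallel (downhole gauge and hydraulic accumulator): 1 − (1 − 0.793000)(1 − 0.813000) = 0.9613

0.9613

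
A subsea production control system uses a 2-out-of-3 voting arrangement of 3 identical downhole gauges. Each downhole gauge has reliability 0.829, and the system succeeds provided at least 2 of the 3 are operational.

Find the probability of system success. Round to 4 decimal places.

R = Σ_{i=2}^{3} C(3,i) p^i (1−p)^{3−i} with p = 0.829
C(3,2)·0.829^2·0.171^1 = 0.352555
C(3,3)·0.829^3·0.171^0 = 0.569723
Sum = 0.9223

0.9223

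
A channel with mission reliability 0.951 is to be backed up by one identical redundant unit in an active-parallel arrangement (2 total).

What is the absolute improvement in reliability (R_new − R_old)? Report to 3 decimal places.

0.047

R_before = 0.951
R_after = 1 − (1 − 0.951)^2 = 0.998
ΔR = 0.998 − 0.951 = 0.047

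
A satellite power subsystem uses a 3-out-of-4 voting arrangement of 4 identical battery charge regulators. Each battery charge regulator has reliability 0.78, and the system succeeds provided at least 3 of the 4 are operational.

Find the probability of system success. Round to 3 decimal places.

R = Σ_{i=3}^{4} C(4,i) p^i (1−p)^{4−i} with p = 0.78
C(4,3)·0.78^3·0.22^1 = 0.41761
C(4,4)·0.78^4·0.22^0 = 0.37015
Sum = 0.788

0.788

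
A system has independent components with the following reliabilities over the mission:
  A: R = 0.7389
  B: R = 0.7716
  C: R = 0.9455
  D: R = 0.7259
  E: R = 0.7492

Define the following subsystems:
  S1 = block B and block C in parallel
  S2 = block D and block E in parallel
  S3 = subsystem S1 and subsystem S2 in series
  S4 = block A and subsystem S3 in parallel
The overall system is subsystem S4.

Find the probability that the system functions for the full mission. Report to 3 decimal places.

Parallel (B and C): 1 − (1 − 0.77160)(1 − 0.94550) = 0.98755
Parallel (D and E): 1 − (1 − 0.72590)(1 − 0.74920) = 0.93126
Series ([0.98755] and [0.93126]): 0.98755 × 0.93126 = 0.91967
Parallel (A and [0.91967]): 1 − (1 − 0.73890)(1 − 0.91967) = 0.979

0.979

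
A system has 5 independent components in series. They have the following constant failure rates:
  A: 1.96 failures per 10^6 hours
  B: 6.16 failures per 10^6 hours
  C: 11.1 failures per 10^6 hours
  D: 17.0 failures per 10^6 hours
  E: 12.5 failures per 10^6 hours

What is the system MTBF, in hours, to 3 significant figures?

20500

Series of exponential components: λ_sys = Σ λ_i
λ_sys = 0.00000196 + 0.00000616 + 0.0000111 + 0.0000170 + 0.0000125 = 4.8720e-05 /h
MTBF = 1 / λ_sys = 20500 h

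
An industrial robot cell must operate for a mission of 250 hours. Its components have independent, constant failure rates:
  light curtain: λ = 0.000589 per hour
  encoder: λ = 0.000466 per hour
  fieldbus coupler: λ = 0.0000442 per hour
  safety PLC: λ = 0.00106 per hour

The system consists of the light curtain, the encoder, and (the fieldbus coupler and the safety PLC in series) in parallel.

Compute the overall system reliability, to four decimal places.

0.9964

R(light curtain) = exp(−0.000589 × 250) = 0.863078
R(encoder) = exp(−0.000466 × 250) = 0.890030
R(fieldbus coupler) = exp(−0.0000442 × 250) = 0.989011
R(safety PLC) = exp(−0.00106 × 250) = 0.767206
Series (fieldbus coupler and safety PLC): 0.989011 × 0.767206 = 0.758775
Parallel (light curtain, encoder, and [0.758775]): 1 − (1 − 0.863078)(1 − 0.890030)(1 − 0.758775) = 0.9964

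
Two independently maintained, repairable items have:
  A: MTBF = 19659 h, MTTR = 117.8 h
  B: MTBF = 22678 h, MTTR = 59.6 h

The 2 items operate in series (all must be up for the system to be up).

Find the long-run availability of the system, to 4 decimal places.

A(A) = MTBF/(MTBF+MTTR) = 19659/(19659+117.8) = 0.994044
A(B) = MTBF/(MTBF+MTTR) = 22678/(22678+59.6) = 0.997379
Series availability: 0.994044 × 0.997379 = 0.9914

0.9914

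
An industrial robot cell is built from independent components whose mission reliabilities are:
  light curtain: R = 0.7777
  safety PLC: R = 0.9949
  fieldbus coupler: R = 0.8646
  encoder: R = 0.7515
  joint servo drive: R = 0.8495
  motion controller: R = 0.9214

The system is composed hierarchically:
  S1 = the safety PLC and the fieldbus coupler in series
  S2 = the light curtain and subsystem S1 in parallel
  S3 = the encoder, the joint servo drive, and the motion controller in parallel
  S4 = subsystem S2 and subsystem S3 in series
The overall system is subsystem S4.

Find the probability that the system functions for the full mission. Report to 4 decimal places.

Series (safety PLC and fieldbus coupler): 0.994900 × 0.864600 = 0.860191
Parallel (light curtain and [0.860191]): 1 − (1 − 0.777700)(1 − 0.860191) = 0.968920
Parallel (encoder, joint servo drive, and motion controller): 1 − (1 − 0.751500)(1 − 0.849500)(1 − 0.921400) = 0.997060
Series ([0.968920] and [0.997060]): 0.968920 × 0.997060 = 0.9661

0.9661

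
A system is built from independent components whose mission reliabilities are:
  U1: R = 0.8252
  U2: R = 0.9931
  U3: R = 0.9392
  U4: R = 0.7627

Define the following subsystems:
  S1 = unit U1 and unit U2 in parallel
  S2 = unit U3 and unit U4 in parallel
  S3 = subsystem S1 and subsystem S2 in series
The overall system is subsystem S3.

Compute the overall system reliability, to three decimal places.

Parallel (U1 and U2): 1 − (1 − 0.82520)(1 − 0.99310) = 0.99879
Parallel (U3 and U4): 1 − (1 − 0.93920)(1 − 0.76270) = 0.98557
Series ([0.99879] and [0.98557]): 0.99879 × 0.98557 = 0.984

0.984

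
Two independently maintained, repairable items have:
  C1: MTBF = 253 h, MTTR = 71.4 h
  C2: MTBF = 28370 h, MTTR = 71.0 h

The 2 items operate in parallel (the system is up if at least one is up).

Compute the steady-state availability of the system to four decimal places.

A(C1) = MTBF/(MTBF+MTTR) = 253/(253+71.4) = 0.779901
A(C2) = MTBF/(MTBF+MTTR) = 28370/(28370+71.0) = 0.997504
Parallel availability: 1 − (1 − 0.779901)(1 − 0.997504) = 0.9995

0.9995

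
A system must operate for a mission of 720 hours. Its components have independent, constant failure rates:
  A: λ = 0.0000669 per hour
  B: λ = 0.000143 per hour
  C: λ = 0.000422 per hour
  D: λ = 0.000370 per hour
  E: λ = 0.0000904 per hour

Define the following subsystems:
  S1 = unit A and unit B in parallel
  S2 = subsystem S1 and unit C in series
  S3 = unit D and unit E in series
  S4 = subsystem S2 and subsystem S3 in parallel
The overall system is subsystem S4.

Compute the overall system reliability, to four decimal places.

0.9251

R(A) = exp(−0.0000669 × 720) = 0.952974
R(B) = exp(−0.000143 × 720) = 0.902163
R(C) = exp(−0.000422 × 720) = 0.737979
R(D) = exp(−0.000370 × 720) = 0.766133
R(E) = exp(−0.0000904 × 720) = 0.936985
Parallel (A and B): 1 − (1 − 0.952974)(1 − 0.902163) = 0.995399
Series ([0.995399] and C): 0.995399 × 0.737979 = 0.734584
Series (D and E): 0.766133 × 0.936985 = 0.717855
Parallel ([0.734584] and [0.717855]): 1 − (1 − 0.734584)(1 − 0.717855) = 0.9251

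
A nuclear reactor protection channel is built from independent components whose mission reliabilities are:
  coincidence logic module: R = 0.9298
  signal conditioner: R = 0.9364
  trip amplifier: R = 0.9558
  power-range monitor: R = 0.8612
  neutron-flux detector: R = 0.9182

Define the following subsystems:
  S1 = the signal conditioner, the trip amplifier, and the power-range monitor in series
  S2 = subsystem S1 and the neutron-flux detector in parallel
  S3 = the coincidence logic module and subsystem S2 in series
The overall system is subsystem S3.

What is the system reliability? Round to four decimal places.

Series (signal conditioner, trip amplifier, and power-range monitor): 0.936400 × 0.955800 × 0.861200 = 0.770784
Parallel ([0.770784] and neutron-flux detector): 1 − (1 − 0.770784)(1 − 0.918200) = 0.981250
Series (coincidence logic module and [0.981250]): 0.929800 × 0.981250 = 0.9124

0.9124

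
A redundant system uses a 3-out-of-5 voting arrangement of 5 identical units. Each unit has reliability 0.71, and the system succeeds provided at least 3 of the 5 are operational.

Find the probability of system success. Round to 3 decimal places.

R = Σ_{i=3}^{5} C(5,i) p^i (1−p)^{5−i} with p = 0.71
C(5,3)·0.71^3·0.29^2 = 0.30100
C(5,4)·0.71^4·0.29^1 = 0.36847
C(5,5)·0.71^5·0.29^0 = 0.18042
Sum = 0.850

0.850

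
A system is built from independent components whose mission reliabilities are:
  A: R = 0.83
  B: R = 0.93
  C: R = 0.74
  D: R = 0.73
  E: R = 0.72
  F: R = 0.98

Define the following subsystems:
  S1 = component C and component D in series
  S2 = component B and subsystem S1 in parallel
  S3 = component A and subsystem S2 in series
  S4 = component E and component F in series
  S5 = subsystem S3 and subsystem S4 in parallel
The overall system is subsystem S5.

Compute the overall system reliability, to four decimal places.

Series (C and D): 0.740000 × 0.730000 = 0.540200
Parallel (B and [0.540200]): 1 − (1 − 0.930000)(1 − 0.540200) = 0.967814
Series (A and [0.967814]): 0.830000 × 0.967814 = 0.803286
Series (E and F): 0.720000 × 0.980000 = 0.705600
Parallel ([0.803286] and [0.705600]): 1 − (1 − 0.803286)(1 − 0.705600) = 0.9421

0.9421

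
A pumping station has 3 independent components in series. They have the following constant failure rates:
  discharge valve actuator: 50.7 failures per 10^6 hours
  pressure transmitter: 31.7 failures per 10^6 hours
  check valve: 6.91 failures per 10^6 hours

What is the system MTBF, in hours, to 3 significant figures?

11200

Series of exponential components: λ_sys = Σ λ_i
λ_sys = 0.0000507 + 0.0000317 + 0.00000691 = 8.9310e-05 /h
MTBF = 1 / λ_sys = 11200 h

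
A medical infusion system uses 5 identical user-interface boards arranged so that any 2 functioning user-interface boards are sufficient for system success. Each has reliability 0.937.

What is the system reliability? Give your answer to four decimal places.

0.9999

R = Σ_{i=2}^{5} C(5,i) p^i (1−p)^{5−i} with p = 0.937
C(5,2)·0.937^2·0.063^3 = 0.002195
C(5,3)·0.937^3·0.063^2 = 0.032651
C(5,4)·0.937^4·0.063^1 = 0.242811
C(5,5)·0.937^5·0.063^0 = 0.722267
Sum = 0.9999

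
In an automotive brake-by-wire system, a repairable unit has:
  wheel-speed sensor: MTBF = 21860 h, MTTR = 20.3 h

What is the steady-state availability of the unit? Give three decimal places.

A(wheel-speed sensor) = MTBF/(MTBF+MTTR) = 21860/(21860+20.3) = 0.999

0.999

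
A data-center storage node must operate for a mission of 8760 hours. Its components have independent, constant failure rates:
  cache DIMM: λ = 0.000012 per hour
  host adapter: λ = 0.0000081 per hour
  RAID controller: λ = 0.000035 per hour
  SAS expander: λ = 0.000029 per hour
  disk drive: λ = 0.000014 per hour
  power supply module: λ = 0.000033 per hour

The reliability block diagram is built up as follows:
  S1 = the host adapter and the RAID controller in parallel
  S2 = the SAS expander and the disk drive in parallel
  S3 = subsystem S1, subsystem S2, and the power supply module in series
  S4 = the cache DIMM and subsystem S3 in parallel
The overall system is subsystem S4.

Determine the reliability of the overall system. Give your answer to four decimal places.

R(cache DIMM) = exp(−0.000012 × 8760) = 0.900216
R(host adapter) = exp(−0.0000081 × 8760) = 0.931503
R(RAID controller) = exp(−0.000035 × 8760) = 0.735945
R(SAS expander) = exp(−0.000029 × 8760) = 0.775661
R(disk drive) = exp(−0.000014 × 8760) = 0.884582
R(power supply module) = exp(−0.000033 × 8760) = 0.748952
Parallel (host adapter and RAID controller): 1 − (1 − 0.931503)(1 − 0.735945) = 0.981913
Parallel (SAS expander and disk drive): 1 − (1 − 0.775661)(1 − 0.884582) = 0.974107
Series ([0.981913], [0.974107], and power supply module): 0.981913 × 0.974107 × 0.748952 = 0.716364
Parallel (cache DIMM and [0.716364]): 1 − (1 − 0.900216)(1 − 0.716364) = 0.9717

0.9717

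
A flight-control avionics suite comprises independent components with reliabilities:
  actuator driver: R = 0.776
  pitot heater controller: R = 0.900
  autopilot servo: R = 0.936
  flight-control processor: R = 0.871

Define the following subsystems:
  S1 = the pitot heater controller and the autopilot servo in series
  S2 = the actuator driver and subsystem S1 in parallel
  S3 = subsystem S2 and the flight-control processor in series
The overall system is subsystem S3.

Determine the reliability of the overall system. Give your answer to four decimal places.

Series (pitot heater controller and autopilot servo): 0.900000 × 0.936000 = 0.842400
Parallel (actuator driver and [0.842400]): 1 − (1 − 0.776000)(1 − 0.842400) = 0.964698
Series ([0.964698] and flight-control processor): 0.964698 × 0.871000 = 0.8403

0.8403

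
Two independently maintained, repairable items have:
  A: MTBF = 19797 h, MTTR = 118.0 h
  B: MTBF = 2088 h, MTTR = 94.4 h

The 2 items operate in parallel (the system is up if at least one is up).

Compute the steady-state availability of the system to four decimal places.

A(A) = MTBF/(MTBF+MTTR) = 19797/(19797+118.0) = 0.994075
A(B) = MTBF/(MTBF+MTTR) = 2088/(2088+94.4) = 0.956745
Parallel availability: 1 − (1 − 0.994075)(1 − 0.956745) = 0.9997

0.9997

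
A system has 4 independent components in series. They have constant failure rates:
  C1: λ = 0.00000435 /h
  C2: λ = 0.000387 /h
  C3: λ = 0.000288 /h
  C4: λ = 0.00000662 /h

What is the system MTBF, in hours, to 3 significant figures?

1460

Series of exponential components: λ_sys = Σ λ_i
λ_sys = 0.00000435 + 0.000387 + 0.000288 + 0.00000662 = 6.8597e-04 /h
MTBF = 1 / λ_sys = 1460 h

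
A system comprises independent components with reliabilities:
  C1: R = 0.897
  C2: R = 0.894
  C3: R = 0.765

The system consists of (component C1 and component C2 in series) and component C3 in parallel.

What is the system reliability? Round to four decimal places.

Series (C1 and C2): 0.897000 × 0.894000 = 0.801918
Parallel ([0.801918] and C3): 1 − (1 − 0.801918)(1 − 0.765000) = 0.9535

0.9535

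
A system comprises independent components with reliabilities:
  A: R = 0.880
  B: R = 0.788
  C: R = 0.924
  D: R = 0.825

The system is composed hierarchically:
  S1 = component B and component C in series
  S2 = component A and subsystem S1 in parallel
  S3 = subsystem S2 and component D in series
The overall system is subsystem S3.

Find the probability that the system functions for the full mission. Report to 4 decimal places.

0.7981

Series (B and C): 0.788000 × 0.924000 = 0.728112
Parallel (A and [0.728112]): 1 − (1 − 0.880000)(1 − 0.728112) = 0.967373
Series ([0.967373] and D): 0.967373 × 0.825000 = 0.7981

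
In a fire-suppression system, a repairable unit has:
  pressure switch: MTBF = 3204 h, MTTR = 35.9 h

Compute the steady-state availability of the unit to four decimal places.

A(pressure switch) = MTBF/(MTBF+MTTR) = 3204/(3204+35.9) = 0.9889

0.9889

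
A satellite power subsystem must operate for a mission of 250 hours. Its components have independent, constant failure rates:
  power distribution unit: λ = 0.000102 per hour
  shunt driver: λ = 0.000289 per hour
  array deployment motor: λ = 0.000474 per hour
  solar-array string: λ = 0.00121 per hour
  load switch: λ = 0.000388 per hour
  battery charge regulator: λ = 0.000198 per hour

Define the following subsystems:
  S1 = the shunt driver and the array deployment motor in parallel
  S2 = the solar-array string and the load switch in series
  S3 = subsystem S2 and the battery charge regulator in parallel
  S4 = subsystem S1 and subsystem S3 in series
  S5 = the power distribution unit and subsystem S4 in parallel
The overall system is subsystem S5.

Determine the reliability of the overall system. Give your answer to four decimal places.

0.9994

R(power distribution unit) = exp(−0.000102 × 250) = 0.974822
R(shunt driver) = exp(−0.000289 × 250) = 0.930298
R(array deployment motor) = exp(−0.000474 × 250) = 0.888252
R(solar-array string) = exp(−0.00121 × 250) = 0.738968
R(load switch) = exp(−0.000388 × 250) = 0.907556
R(battery charge regulator) = exp(−0.000198 × 250) = 0.951705
Parallel (shunt driver and array deployment motor): 1 − (1 − 0.930298)(1 − 0.888252) = 0.992211
Series (solar-array string and load switch): 0.738968 × 0.907556 = 0.670655
Parallel ([0.670655] and battery charge regulator): 1 − (1 − 0.670655)(1 − 0.951705) = 0.984094
Series ([0.992211] and [0.984094]): 0.992211 × 0.984094 = 0.976429
Parallel (power distribution unit and [0.976429]): 1 − (1 − 0.974822)(1 − 0.976429) = 0.9994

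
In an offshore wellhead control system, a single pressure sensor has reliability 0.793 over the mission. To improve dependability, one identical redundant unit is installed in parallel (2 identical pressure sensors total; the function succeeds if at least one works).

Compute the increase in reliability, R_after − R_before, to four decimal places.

R_before = 0.793
R_after = 1 − (1 − 0.793)^2 = 0.9572
ΔR = 0.9572 − 0.793 = 0.1642

0.1642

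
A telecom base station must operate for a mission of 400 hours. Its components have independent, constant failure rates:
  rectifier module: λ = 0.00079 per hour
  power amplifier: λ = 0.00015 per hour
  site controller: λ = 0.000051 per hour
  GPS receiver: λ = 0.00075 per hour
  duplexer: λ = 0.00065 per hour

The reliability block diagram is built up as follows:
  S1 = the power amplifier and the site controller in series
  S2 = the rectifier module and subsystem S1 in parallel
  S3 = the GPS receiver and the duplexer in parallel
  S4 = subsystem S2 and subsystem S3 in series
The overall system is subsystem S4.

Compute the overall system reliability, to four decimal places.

0.9210

R(rectifier module) = exp(−0.00079 × 400) = 0.729059
R(power amplifier) = exp(−0.00015 × 400) = 0.941765
R(site controller) = exp(−0.000051 × 400) = 0.979807
R(GPS receiver) = exp(−0.00075 × 400) = 0.740818
R(duplexer) = exp(−0.00065 × 400) = 0.771052
Series (power amplifier and site controller): 0.941765 × 0.979807 = 0.922748
Parallel (rectifier module and [0.922748]): 1 − (1 − 0.729059)(1 − 0.922748) = 0.979069
Parallel (GPS receiver and duplexer): 1 − (1 − 0.740818)(1 − 0.771052) = 0.940661
Series ([0.979069] and [0.940661]): 0.979069 × 0.940661 = 0.9210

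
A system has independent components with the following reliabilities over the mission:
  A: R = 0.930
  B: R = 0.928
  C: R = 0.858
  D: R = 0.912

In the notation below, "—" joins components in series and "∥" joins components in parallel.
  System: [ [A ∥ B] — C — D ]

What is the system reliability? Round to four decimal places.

0.7786

Parallel (A and B): 1 − (1 − 0.930000)(1 − 0.928000) = 0.994960
Series ([0.994960], C, and D): 0.994960 × 0.858000 × 0.912000 = 0.7786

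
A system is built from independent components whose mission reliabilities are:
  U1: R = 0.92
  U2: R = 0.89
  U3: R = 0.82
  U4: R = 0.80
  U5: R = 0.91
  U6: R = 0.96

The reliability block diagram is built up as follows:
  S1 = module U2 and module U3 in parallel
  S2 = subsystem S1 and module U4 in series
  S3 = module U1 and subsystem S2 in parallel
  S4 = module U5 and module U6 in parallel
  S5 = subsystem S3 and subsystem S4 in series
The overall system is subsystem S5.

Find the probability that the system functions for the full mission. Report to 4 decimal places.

0.9792

Parallel (U2 and U3): 1 − (1 − 0.890000)(1 − 0.820000) = 0.980200
Series ([0.980200] and U4): 0.980200 × 0.800000 = 0.784160
Parallel (U1 and [0.784160]): 1 − (1 − 0.920000)(1 − 0.784160) = 0.982733
Parallel (U5 and U6): 1 − (1 − 0.910000)(1 − 0.960000) = 0.996400
Series ([0.982733] and [0.996400]): 0.982733 × 0.996400 = 0.9792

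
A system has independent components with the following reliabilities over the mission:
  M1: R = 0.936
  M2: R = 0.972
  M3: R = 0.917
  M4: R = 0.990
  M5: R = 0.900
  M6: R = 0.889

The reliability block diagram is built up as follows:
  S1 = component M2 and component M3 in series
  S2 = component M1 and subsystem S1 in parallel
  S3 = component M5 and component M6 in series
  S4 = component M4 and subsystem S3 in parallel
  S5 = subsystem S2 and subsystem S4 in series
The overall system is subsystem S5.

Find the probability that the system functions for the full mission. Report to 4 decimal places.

Series (M2 and M3): 0.972000 × 0.917000 = 0.891324
Parallel (M1 and [0.891324]): 1 − (1 − 0.936000)(1 − 0.891324) = 0.993045
Series (M5 and M6): 0.900000 × 0.889000 = 0.800100
Parallel (M4 and [0.800100]): 1 − (1 − 0.990000)(1 − 0.800100) = 0.998001
Series ([0.993045] and [0.998001]): 0.993045 × 0.998001 = 0.9911

0.9911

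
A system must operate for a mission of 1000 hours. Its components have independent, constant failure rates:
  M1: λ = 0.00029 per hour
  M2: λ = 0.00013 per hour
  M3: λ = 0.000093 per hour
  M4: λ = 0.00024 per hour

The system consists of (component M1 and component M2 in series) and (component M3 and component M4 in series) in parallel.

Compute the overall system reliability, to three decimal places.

0.903

R(M1) = exp(−0.00029 × 1000) = 0.74826
R(M2) = exp(−0.00013 × 1000) = 0.87810
R(M3) = exp(−0.000093 × 1000) = 0.91119
R(M4) = exp(−0.00024 × 1000) = 0.78663
Series (M1 and M2): 0.74826 × 0.87810 = 0.65705
Series (M3 and M4): 0.91119 × 0.78663 = 0.71677
Parallel ([0.65705] and [0.71677]): 1 − (1 − 0.65705)(1 − 0.71677) = 0.903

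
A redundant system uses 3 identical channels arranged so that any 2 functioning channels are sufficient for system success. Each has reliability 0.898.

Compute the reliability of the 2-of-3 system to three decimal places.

0.971

R = Σ_{i=2}^{3} C(3,i) p^i (1−p)^{3−i} with p = 0.898
C(3,2)·0.898^2·0.102^1 = 0.24676
C(3,3)·0.898^3·0.102^0 = 0.72415
Sum = 0.971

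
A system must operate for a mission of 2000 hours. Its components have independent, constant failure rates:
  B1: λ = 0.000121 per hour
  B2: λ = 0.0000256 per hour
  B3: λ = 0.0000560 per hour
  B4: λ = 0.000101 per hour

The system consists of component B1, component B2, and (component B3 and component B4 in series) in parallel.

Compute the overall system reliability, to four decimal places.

0.9971

R(B1) = exp(−0.000121 × 2000) = 0.785056
R(B2) = exp(−0.0000256 × 2000) = 0.950089
R(B3) = exp(−0.0000560 × 2000) = 0.894044
R(B4) = exp(−0.000101 × 2000) = 0.817095
Series (B3 and B4): 0.894044 × 0.817095 = 0.730519
Parallel (B1, B2, and [0.730519]): 1 − (1 − 0.785056)(1 − 0.950089)(1 − 0.730519) = 0.9971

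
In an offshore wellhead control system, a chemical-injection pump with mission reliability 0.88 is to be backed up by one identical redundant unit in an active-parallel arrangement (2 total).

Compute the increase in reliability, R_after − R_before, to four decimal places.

0.1056

R_before = 0.88
R_after = 1 − (1 − 0.88)^2 = 0.9856
ΔR = 0.9856 − 0.88 = 0.1056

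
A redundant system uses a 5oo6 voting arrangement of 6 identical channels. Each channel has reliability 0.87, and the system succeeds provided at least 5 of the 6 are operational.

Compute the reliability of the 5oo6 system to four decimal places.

0.8224

R = Σ_{i=5}^{6} C(6,i) p^i (1−p)^{6−i} with p = 0.87
C(6,5)·0.87^5·0.13^1 = 0.388768
C(6,6)·0.87^6·0.13^0 = 0.433626
Sum = 0.8224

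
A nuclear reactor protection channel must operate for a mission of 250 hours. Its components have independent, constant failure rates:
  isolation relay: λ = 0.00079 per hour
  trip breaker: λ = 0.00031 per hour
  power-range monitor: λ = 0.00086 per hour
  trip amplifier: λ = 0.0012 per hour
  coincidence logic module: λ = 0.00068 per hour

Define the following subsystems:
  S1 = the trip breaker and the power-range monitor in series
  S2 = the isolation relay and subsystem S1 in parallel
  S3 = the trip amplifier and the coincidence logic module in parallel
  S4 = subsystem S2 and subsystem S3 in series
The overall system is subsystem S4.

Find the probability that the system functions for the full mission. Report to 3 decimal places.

0.916

R(isolation relay) = exp(−0.00079 × 250) = 0.82078
R(trip breaker) = exp(−0.00031 × 250) = 0.92543
R(power-range monitor) = exp(−0.00086 × 250) = 0.80654
R(trip amplifier) = exp(−0.0012 × 250) = 0.74082
R(coincidence logic module) = exp(−0.00068 × 250) = 0.84366
Series (trip breaker and power-range monitor): 0.92543 × 0.80654 = 0.74640
Parallel (isolation relay and [0.74640]): 1 − (1 − 0.82078)(1 − 0.74640) = 0.95455
Parallel (trip amplifier and coincidence logic module): 1 − (1 − 0.74082)(1 − 0.84366) = 0.95948
Series ([0.95455] and [0.95948]): 0.95455 × 0.95948 = 0.916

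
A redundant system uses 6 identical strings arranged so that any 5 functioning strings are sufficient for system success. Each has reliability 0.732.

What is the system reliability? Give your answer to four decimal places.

R = Σ_{i=5}^{6} C(6,i) p^i (1−p)^{6−i} with p = 0.732
C(6,5)·0.732^5·0.268^1 = 0.337941
C(6,6)·0.732^6·0.268^0 = 0.153839
Sum = 0.4918

0.4918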